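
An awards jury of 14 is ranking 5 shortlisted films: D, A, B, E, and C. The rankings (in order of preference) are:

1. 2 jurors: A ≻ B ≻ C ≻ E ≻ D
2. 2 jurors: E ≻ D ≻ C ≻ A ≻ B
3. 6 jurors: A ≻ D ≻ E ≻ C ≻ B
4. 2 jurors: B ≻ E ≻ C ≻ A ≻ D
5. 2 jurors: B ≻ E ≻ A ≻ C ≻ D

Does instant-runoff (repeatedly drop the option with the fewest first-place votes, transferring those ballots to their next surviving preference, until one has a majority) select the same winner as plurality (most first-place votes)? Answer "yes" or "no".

Instant-runoff — R1 D 0, A 8, B 4, E 2, C 0 (A winner). Winner: A.
Plurality — first-place votes: D 0, A 8, B 4, E 2, C 0. Winner: A.
The two methods agree.

yes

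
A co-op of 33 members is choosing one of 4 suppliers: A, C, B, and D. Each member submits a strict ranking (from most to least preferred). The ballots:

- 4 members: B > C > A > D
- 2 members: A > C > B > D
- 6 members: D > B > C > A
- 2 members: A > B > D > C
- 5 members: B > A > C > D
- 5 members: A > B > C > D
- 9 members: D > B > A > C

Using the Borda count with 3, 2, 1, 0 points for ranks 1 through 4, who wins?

A: 4·1 + 2·3 + 6·0 + 2·3 + 5·2 + 5·3 + 9·1 = 50
C: 4·2 + 2·2 + 6·1 + 2·0 + 5·1 + 5·1 + 9·0 = 28
B: 4·3 + 2·1 + 6·2 + 2·2 + 5·3 + 5·2 + 9·2 = 73
D: 4·0 + 2·0 + 6·3 + 2·1 + 5·0 + 5·0 + 9·3 = 47
B has the highest Borda score (73).

B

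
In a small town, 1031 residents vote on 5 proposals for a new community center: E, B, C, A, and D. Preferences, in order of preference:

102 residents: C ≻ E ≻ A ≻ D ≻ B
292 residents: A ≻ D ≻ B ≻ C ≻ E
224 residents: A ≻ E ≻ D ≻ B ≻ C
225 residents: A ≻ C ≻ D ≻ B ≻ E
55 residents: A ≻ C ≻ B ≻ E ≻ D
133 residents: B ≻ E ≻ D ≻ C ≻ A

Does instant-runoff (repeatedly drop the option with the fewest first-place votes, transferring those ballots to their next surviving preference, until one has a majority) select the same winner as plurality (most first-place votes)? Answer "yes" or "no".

yes

Instant-runoff — R1 E 0, B 133, C 102, A 796, D 0 (A winner). Winner: A.
Plurality — first-place votes: E 0, B 133, C 102, A 796, D 0. Winner: A.
The two methods agree.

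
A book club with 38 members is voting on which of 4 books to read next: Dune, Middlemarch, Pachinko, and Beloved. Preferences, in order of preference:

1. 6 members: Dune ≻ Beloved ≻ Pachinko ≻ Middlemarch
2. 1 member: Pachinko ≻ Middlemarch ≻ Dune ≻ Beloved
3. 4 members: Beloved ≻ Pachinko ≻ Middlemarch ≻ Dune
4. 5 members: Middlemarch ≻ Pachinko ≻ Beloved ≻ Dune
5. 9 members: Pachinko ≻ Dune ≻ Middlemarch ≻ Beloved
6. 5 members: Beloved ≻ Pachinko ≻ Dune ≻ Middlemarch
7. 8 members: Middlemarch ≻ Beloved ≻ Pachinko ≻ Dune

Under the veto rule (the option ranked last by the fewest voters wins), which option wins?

Last-place votes: Dune 17, Middlemarch 11, Pachinko 0, Beloved 10.
Pachinko is ranked last by the fewest voters, so Pachinko wins.

Pachinko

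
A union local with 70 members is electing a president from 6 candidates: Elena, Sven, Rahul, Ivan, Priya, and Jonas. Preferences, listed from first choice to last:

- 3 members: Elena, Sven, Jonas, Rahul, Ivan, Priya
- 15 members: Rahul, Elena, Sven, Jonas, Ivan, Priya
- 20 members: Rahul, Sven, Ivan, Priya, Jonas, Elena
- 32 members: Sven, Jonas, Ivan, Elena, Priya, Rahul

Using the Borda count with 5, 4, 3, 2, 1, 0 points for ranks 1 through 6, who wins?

Sven

Elena: 3·5 + 15·4 + 20·0 + 32·2 = 139
Sven: 3·4 + 15·3 + 20·4 + 32·5 = 297
Rahul: 3·2 + 15·5 + 20·5 + 32·0 = 181
Ivan: 3·1 + 15·1 + 20·3 + 32·3 = 174
Priya: 3·0 + 15·0 + 20·2 + 32·1 = 72
Jonas: 3·3 + 15·2 + 20·1 + 32·4 = 187
Sven has the highest Borda score (297).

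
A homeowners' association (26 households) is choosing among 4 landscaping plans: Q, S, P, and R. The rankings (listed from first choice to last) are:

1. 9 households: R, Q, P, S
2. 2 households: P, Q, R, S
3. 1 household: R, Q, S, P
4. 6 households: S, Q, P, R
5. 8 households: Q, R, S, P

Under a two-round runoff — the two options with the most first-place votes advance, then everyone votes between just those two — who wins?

Round 1 first-place votes: Q 8, S 6, P 2, R 10.
R and Q advance.
Runoff: R is preferred to Q by 10 voters; Q by 16.
Q wins the runoff.

Q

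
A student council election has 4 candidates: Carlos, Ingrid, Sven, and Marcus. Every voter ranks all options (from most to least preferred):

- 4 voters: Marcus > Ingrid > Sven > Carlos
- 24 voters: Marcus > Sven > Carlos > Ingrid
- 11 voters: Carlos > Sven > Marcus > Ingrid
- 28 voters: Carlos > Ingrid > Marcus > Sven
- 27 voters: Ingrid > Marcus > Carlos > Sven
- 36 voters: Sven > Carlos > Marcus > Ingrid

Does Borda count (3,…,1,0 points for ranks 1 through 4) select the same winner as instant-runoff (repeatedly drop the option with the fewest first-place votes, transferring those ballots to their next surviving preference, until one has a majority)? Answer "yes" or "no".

Borda — scores: Carlos 240, Ingrid 145, Sven 182, Marcus 213. Winner: Carlos.
Instant-runoff — R1 Carlos 39, Ingrid 27, Sven 36, Marcus 28 (Ingrid out); R2 Carlos 39, Sven 36, Marcus 55 (Sven out); R3 Carlos 75, Marcus 55 (Carlos winner). Winner: Carlos.
The two methods agree.

yes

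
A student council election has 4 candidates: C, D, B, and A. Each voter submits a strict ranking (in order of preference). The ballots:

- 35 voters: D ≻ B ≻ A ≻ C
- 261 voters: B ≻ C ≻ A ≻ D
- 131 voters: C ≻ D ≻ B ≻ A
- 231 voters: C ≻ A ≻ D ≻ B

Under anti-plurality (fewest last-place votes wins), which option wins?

Last-place votes: C 35, D 261, B 231, A 131.
C is ranked last by the fewest voters, so C wins.

C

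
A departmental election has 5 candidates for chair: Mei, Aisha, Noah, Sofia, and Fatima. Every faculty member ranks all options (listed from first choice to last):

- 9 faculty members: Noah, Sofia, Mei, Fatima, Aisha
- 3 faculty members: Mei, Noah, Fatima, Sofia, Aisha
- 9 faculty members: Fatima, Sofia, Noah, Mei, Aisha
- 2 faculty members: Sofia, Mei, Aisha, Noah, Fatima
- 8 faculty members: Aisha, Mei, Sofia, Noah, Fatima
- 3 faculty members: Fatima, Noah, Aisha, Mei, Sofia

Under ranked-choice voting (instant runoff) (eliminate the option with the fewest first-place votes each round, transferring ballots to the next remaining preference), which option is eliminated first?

Sofia

Round 1: Mei 3, Aisha 8, Noah 9, Sofia 2, Fatima 12. Eliminate Sofia.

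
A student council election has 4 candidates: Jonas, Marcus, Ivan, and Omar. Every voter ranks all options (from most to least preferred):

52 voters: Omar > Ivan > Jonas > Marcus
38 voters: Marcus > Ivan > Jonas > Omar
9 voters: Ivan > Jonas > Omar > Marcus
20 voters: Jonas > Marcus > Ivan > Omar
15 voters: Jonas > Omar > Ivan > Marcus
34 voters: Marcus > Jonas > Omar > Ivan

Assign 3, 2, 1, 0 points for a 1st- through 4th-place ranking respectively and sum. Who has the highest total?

Jonas

Jonas: 52·1 + 38·1 + 9·2 + 20·3 + 15·3 + 34·2 = 281
Marcus: 52·0 + 38·3 + 9·0 + 20·2 + 15·0 + 34·3 = 256
Ivan: 52·2 + 38·2 + 9·3 + 20·1 + 15·1 + 34·0 = 242
Omar: 52·3 + 38·0 + 9·1 + 20·0 + 15·2 + 34·1 = 229
Jonas has the highest Borda score (281).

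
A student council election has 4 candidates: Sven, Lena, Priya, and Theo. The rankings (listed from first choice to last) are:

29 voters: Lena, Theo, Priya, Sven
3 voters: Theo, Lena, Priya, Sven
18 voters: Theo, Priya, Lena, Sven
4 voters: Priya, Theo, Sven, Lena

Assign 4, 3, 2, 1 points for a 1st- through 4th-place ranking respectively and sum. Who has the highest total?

Theo

Sven: 29·1 + 3·1 + 18·1 + 4·2 = 58
Lena: 29·4 + 3·3 + 18·2 + 4·1 = 165
Priya: 29·2 + 3·2 + 18·3 + 4·4 = 134
Theo: 29·3 + 3·4 + 18·4 + 4·3 = 183
Theo has the highest Borda score (183).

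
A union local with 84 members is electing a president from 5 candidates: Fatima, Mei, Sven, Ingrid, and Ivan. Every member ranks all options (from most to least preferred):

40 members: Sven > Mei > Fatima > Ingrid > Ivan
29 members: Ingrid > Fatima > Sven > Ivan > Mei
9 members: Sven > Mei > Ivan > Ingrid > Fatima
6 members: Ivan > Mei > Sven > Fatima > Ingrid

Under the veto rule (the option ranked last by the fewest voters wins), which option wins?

Last-place votes: Fatima 9, Mei 29, Sven 0, Ingrid 6, Ivan 40.
Sven is ranked last by the fewest voters, so Sven wins.

Sven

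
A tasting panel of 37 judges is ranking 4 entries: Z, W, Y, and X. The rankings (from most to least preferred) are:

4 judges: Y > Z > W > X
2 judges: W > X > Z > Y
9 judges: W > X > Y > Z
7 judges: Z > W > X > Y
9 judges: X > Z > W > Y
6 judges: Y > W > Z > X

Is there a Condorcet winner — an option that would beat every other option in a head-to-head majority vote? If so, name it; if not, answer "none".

Checking pairwise contests:
Y beats Z 19–18.
Z beats W 20–17.
W beats Y 27–10.
W beats X 28–9.
Every option loses at least one head-to-head, so there is no Condorcet winner.

none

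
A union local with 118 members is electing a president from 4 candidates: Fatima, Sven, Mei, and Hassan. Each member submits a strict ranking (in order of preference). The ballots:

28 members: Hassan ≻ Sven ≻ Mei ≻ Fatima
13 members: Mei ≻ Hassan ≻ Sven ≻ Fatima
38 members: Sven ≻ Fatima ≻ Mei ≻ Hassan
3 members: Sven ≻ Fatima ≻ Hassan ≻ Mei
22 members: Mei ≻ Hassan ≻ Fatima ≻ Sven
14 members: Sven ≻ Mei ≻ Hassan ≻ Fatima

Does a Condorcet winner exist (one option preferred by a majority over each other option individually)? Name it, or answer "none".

none

Checking pairwise contests:
Sven beats Fatima 96–22.
Hassan beats Sven 63–55.
Sven beats Mei 83–35.
Mei beats Hassan 87–31.
Every option loses at least one head-to-head, so there is no Condorcet winner.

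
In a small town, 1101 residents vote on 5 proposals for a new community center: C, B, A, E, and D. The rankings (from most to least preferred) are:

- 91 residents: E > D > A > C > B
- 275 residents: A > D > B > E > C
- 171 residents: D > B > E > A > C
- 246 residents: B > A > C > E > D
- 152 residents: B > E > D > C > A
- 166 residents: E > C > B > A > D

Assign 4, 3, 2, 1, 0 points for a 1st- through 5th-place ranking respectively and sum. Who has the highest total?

B

C: 91·1 + 275·0 + 171·0 + 246·2 + 152·1 + 166·3 = 1233
B: 91·0 + 275·2 + 171·3 + 246·4 + 152·4 + 166·2 = 2987
A: 91·2 + 275·4 + 171·1 + 246·3 + 152·0 + 166·1 = 2357
E: 91·4 + 275·1 + 171·2 + 246·1 + 152·3 + 166·4 = 2347
D: 91·3 + 275·3 + 171·4 + 246·0 + 152·2 + 166·0 = 2086
B has the highest Borda score (2987).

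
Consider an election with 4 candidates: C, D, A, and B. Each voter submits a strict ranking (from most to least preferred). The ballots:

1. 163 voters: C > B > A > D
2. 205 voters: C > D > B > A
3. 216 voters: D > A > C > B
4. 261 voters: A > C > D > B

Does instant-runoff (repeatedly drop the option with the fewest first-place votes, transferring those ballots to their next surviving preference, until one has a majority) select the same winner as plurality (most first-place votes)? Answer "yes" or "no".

Instant-runoff — R1 C 368, D 216, A 261, B 0 (B out); R2 C 368, D 216, A 261 (D out); R3 C 368, A 477 (A winner). Winner: A.
Plurality — first-place votes: C 368, D 216, A 261, B 0. Winner: C.
The two methods disagree.

no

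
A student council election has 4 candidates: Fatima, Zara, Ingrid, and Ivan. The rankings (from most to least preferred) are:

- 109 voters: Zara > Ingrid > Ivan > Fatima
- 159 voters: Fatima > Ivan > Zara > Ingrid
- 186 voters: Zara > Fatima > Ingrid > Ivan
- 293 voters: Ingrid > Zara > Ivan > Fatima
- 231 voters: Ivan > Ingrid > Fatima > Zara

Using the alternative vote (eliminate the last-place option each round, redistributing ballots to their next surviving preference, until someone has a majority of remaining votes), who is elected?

Zara

Round 1: Fatima 159, Zara 295, Ingrid 293, Ivan 231. Eliminate Fatima.
Round 2: Zara 295, Ingrid 293, Ivan 390. Eliminate Ingrid.
Round 3: Zara 588, Ivan 390. Zara has a majority.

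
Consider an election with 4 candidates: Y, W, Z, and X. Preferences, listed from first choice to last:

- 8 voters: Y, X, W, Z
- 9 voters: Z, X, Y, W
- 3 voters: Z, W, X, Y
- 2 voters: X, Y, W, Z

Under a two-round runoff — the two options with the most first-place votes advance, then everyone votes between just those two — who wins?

Round 1 first-place votes: Y 8, W 0, Z 12, X 2.
Z and Y advance.
Runoff: Z is preferred to Y by 12 voters; Y by 10.
Z wins the runoff.

Z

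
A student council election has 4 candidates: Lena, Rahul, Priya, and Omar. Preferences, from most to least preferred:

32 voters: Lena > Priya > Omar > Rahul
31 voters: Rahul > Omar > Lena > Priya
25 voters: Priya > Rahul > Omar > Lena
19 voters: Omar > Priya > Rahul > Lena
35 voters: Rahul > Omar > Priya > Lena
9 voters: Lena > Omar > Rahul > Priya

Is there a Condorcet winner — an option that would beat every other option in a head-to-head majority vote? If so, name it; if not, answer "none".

Checking pairwise contests:
Rahul beats Lena 110–41.
Priya beats Rahul 76–75.
Omar beats Priya 94–57.
Rahul beats Omar 91–60.
Every option loses at least one head-to-head, so there is no Condorcet winner.

none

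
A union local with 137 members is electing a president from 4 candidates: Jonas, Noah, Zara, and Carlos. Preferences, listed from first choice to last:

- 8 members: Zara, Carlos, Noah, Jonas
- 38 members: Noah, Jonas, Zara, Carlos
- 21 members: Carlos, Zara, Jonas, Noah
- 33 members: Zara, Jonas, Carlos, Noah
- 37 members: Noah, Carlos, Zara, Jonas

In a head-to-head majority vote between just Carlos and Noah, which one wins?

Voters preferring Carlos to Noah: 62; preferring Noah to Carlos: 75.
Noah wins the head-to-head.

Noah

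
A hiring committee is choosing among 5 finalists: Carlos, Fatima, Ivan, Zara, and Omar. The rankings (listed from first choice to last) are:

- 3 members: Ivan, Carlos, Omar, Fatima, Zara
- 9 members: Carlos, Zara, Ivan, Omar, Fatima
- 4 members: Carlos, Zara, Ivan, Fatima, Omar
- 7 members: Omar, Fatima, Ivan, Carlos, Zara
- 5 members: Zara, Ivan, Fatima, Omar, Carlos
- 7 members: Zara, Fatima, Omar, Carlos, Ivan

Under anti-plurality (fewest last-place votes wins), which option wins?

Last-place votes: Carlos 5, Fatima 9, Ivan 7, Zara 10, Omar 4.
Omar is ranked last by the fewest voters, so Omar wins.

Omar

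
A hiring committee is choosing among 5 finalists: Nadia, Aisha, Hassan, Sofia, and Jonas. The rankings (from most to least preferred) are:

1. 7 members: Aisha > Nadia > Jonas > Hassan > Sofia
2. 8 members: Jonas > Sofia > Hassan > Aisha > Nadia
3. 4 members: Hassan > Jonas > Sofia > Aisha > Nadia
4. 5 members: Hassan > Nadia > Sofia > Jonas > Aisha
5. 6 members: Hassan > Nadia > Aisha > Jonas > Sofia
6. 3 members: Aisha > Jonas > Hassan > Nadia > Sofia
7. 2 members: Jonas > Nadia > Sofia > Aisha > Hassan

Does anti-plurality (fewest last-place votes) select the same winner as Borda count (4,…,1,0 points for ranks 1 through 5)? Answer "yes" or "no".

Anti-plurality — last-place votes: Nadia 12, Aisha 5, Hassan 2, Sofia 16, Jonas 0. Winner: Jonas.
Borda — scores: Nadia 63, Aisha 66, Hassan 89, Sofia 46, Jonas 86. Winner: Hassan.
The two methods disagree.

no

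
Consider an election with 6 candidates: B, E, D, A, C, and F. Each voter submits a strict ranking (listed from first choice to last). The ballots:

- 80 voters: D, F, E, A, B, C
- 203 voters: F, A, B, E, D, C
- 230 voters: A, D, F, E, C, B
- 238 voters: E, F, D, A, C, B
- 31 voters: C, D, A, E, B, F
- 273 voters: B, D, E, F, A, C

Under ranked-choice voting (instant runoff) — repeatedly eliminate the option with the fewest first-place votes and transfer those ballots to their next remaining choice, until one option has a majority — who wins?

Round 1: B 273, E 238, D 80, A 230, C 31, F 203. Eliminate C.
Round 2: B 273, E 238, D 111, A 230, F 203. Eliminate D.
Round 3: B 273, E 238, A 261, F 283. Eliminate E.
Round 4: B 273, A 261, F 521. Eliminate A.
Round 5: B 304, F 751. F has a majority.

F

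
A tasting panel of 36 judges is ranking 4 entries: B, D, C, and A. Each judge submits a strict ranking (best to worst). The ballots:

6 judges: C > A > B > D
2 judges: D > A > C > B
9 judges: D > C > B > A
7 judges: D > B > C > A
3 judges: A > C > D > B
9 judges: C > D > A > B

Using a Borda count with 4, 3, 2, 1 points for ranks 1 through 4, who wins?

B: 6·2 + 2·1 + 9·2 + 7·3 + 3·1 + 9·1 = 65
D: 6·1 + 2·4 + 9·4 + 7·4 + 3·2 + 9·3 = 111
C: 6·4 + 2·2 + 9·3 + 7·2 + 3·3 + 9·4 = 114
A: 6·3 + 2·3 + 9·1 + 7·1 + 3·4 + 9·2 = 70
C has the highest Borda score (114).

C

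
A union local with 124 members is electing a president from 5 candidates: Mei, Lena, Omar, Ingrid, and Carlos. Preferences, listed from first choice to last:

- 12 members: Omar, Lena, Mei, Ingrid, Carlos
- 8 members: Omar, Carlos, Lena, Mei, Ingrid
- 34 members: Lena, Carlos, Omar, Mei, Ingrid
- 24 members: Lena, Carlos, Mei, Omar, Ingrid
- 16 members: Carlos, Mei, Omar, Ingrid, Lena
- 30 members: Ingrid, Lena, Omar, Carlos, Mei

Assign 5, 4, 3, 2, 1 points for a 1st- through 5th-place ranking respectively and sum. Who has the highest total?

Mei: 12·3 + 8·2 + 34·2 + 24·3 + 16·4 + 30·1 = 286
Lena: 12·4 + 8·3 + 34·5 + 24·5 + 16·1 + 30·4 = 498
Omar: 12·5 + 8·5 + 34·3 + 24·2 + 16·3 + 30·3 = 388
Ingrid: 12·2 + 8·1 + 34·1 + 24·1 + 16·2 + 30·5 = 272
Carlos: 12·1 + 8·4 + 34·4 + 24·4 + 16·5 + 30·2 = 416
Lena has the highest Borda score (498).

Lena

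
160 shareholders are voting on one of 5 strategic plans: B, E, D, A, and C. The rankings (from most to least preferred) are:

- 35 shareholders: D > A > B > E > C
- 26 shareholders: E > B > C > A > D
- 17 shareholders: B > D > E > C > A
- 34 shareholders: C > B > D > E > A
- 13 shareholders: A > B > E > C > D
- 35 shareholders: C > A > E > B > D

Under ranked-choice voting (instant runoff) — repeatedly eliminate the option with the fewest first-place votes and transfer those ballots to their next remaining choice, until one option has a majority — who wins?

B

Round 1: B 17, E 26, D 35, A 13, C 69. Eliminate A.
Round 2: B 30, E 26, D 35, C 69. Eliminate E.
Round 3: B 56, D 35, C 69. Eliminate D.
Round 4: B 91, C 69. B has a majority.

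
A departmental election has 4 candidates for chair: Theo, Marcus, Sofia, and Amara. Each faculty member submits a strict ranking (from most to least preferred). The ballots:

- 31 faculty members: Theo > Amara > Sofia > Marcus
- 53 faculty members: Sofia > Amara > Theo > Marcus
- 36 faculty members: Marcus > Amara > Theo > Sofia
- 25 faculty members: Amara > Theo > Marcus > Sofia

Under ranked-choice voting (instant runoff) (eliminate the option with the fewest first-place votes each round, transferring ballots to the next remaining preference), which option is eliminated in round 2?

Marcus

Round 1: Theo 31, Marcus 36, Sofia 53, Amara 25. Eliminate Amara.
Round 2: Theo 56, Marcus 36, Sofia 53. Eliminate Marcus.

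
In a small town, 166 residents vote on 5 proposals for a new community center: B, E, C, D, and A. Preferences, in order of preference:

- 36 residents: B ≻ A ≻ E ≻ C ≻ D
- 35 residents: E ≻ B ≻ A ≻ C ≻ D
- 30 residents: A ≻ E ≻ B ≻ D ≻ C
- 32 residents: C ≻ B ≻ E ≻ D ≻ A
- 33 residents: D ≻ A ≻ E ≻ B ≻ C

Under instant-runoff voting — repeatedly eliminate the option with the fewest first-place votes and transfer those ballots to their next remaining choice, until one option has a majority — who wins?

Round 1: B 36, E 35, C 32, D 33, A 30. Eliminate A.
Round 2: B 36, E 65, C 32, D 33. Eliminate C.
Round 3: B 68, E 65, D 33. Eliminate D.
Round 4: B 68, E 98. E has a majority.

E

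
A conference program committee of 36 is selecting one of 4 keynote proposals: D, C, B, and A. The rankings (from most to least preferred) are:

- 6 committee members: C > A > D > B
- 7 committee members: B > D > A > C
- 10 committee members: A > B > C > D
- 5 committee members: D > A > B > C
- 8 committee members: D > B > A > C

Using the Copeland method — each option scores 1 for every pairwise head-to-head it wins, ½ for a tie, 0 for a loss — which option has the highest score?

D: beats C, B, and A → score 3.
C: loses to D, B, and A → score 0.
B: beats C; loses to D and A → score 1.
A: beats C and B; loses to D → score 2.
D has the best pairwise record.

D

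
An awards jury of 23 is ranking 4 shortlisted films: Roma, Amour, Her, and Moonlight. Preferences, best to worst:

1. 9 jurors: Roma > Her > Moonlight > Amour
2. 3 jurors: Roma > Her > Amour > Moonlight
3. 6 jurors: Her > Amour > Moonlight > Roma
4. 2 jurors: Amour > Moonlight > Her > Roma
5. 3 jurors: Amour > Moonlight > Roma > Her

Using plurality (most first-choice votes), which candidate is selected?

Roma

First-place votes: Roma 12, Amour 5, Her 6, Moonlight 0.
Roma has the most first-place votes.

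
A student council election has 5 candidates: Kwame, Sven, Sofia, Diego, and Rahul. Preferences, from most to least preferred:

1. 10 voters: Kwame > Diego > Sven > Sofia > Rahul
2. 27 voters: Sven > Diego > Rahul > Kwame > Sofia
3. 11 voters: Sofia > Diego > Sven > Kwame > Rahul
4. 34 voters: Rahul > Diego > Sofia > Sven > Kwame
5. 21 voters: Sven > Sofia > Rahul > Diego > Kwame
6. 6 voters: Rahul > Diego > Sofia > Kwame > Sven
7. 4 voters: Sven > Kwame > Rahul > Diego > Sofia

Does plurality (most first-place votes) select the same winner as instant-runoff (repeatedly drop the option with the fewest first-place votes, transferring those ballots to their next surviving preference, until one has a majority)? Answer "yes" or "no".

Plurality — first-place votes: Kwame 10, Sven 52, Sofia 11, Diego 0, Rahul 40. Winner: Sven.
Instant-runoff — R1 Kwame 10, Sven 52, Sofia 11, Diego 0, Rahul 40 (Diego out); R2 Kwame 10, Sven 52, Sofia 11, Rahul 40 (Kwame out); R3 Sven 62, Sofia 11, Rahul 40 (Sven winner). Winner: Sven.
The two methods agree.

yes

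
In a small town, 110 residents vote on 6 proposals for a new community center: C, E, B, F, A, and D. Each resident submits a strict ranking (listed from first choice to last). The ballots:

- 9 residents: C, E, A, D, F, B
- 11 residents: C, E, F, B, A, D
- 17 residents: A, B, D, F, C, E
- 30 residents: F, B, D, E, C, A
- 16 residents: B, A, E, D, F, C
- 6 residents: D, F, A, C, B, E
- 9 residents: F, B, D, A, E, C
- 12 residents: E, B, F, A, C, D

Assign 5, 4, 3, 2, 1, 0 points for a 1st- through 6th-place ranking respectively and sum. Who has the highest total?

B

C: 9·5 + 11·5 + 17·1 + 30·1 + 16·0 + 6·2 + 9·0 + 12·1 = 171
E: 9·4 + 11·4 + 17·0 + 30·2 + 16·3 + 6·0 + 9·1 + 12·5 = 257
B: 9·0 + 11·2 + 17·4 + 30·4 + 16·5 + 6·1 + 9·4 + 12·4 = 380
F: 9·1 + 11·3 + 17·2 + 30·5 + 16·1 + 6·4 + 9·5 + 12·3 = 347
A: 9·3 + 11·1 + 17·5 + 30·0 + 16·4 + 6·3 + 9·2 + 12·2 = 247
D: 9·2 + 11·0 + 17·3 + 30·3 + 16·2 + 6·5 + 9·3 + 12·0 = 248
B has the highest Borda score (380).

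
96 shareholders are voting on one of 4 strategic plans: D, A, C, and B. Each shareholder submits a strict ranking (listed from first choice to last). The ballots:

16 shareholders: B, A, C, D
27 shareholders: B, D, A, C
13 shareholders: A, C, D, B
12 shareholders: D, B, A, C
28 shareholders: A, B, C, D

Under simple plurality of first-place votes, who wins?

B

First-place votes: D 12, A 41, C 0, B 43.
B has the most first-place votes.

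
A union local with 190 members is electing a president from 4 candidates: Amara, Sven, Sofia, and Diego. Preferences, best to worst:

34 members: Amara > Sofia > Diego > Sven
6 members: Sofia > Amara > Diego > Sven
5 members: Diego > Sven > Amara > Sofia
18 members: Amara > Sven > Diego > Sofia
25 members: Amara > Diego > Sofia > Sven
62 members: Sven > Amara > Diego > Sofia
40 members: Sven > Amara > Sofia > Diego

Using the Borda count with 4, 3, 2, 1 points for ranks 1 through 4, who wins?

Amara: 34·4 + 6·3 + 5·2 + 18·4 + 25·4 + 62·3 + 40·3 = 642
Sven: 34·1 + 6·1 + 5·3 + 18·3 + 25·1 + 62·4 + 40·4 = 542
Sofia: 34·3 + 6·4 + 5·1 + 18·1 + 25·2 + 62·1 + 40·2 = 341
Diego: 34·2 + 6·2 + 5·4 + 18·2 + 25·3 + 62·2 + 40·1 = 375
Amara has the highest Borda score (642).

Amara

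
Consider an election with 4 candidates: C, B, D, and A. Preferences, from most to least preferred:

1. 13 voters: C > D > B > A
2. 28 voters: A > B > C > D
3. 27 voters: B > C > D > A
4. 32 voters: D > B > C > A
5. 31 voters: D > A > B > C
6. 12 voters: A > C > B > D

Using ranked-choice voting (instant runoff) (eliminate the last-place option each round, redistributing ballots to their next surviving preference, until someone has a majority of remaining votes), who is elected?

D

Round 1: C 13, B 27, D 63, A 40. Eliminate C.
Round 2: B 27, D 76, A 40. D has a majority.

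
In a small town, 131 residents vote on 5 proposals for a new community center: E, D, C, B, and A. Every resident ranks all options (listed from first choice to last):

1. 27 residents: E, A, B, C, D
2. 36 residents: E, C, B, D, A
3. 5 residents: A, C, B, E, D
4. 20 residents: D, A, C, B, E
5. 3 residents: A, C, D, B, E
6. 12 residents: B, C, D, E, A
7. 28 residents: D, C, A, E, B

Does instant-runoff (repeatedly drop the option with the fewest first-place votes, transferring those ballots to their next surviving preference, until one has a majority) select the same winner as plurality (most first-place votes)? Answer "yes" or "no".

yes

Instant-runoff — R1 E 63, D 48, C 0, B 12, A 8 (C out); R2 E 63, D 48, B 12, A 8 (A out); R3 E 63, D 51, B 17 (B out); R4 E 68, D 63 (E winner). Winner: E.
Plurality — first-place votes: E 63, D 48, C 0, B 12, A 8. Winner: E.
The two methods agree.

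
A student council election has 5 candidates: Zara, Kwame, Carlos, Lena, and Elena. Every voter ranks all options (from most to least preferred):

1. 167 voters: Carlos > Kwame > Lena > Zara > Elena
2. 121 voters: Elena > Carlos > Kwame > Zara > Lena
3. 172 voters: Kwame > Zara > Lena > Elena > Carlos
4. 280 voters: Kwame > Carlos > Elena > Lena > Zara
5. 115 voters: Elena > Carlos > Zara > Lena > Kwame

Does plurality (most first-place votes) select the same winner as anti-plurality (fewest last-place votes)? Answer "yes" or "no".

Plurality — first-place votes: Zara 0, Kwame 452, Carlos 167, Lena 0, Elena 236. Winner: Kwame.
Anti-plurality — last-place votes: Zara 280, Kwame 115, Carlos 172, Lena 121, Elena 167. Winner: Kwame.
The two methods agree.

yes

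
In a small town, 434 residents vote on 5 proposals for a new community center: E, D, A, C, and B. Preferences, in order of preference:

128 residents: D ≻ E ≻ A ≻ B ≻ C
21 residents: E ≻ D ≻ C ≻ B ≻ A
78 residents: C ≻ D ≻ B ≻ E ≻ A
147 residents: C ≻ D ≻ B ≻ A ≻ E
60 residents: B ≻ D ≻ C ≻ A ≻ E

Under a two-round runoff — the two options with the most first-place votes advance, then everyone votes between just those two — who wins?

Round 1 first-place votes: E 21, D 128, A 0, C 225, B 60.
C and D advance.
Runoff: C is preferred to D by 225 voters; D by 209.
C wins the runoff.

C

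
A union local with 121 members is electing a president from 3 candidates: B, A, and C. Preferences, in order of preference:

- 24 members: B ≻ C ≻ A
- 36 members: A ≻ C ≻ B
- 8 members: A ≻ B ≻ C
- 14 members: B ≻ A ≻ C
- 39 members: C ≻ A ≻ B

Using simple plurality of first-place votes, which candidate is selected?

A

First-place votes: B 38, A 44, C 39.
A has the most first-place votes.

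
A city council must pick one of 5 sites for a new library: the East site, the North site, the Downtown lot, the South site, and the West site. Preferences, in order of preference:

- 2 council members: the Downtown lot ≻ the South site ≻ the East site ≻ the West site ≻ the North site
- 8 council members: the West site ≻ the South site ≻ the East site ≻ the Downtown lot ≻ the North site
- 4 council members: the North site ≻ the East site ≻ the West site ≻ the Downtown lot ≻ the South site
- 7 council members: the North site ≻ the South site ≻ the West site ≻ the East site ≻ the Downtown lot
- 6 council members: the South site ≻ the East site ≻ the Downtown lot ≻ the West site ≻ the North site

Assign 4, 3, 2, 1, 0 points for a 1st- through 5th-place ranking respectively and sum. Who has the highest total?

the South site

the East site: 2·2 + 8·2 + 4·3 + 7·1 + 6·3 = 57
the North site: 2·0 + 8·0 + 4·4 + 7·4 + 6·0 = 44
the Downtown lot: 2·4 + 8·1 + 4·1 + 7·0 + 6·2 = 32
the South site: 2·3 + 8·3 + 4·0 + 7·3 + 6·4 = 75
the West site: 2·1 + 8·4 + 4·2 + 7·2 + 6·1 = 62
the South site has the highest Borda score (75).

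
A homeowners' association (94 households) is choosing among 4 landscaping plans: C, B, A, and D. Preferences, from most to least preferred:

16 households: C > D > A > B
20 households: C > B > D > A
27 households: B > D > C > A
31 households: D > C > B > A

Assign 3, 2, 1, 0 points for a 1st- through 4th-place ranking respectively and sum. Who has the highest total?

C: 16·3 + 20·3 + 27·1 + 31·2 = 197
B: 16·0 + 20·2 + 27·3 + 31·1 = 152
A: 16·1 + 20·0 + 27·0 + 31·0 = 16
D: 16·2 + 20·1 + 27·2 + 31·3 = 199
D has the highest Borda score (199).

D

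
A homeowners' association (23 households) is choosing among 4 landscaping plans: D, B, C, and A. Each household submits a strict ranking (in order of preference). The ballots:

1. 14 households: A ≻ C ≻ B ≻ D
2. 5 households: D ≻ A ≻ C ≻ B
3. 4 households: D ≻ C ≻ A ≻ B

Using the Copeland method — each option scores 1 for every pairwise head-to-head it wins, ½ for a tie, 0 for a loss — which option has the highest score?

A

D: loses to B, C, and A → score 0.
B: beats D; loses to C and A → score 1.
C: beats D and B; loses to A → score 2.
A: beats D, B, and C → score 3.
A has the best pairwise record.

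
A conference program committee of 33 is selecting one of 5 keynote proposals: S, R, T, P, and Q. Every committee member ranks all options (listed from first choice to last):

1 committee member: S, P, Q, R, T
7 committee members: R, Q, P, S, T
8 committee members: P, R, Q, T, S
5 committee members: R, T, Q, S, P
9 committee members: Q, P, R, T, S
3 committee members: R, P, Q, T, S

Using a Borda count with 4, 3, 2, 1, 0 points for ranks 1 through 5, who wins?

R

S: 1·4 + 7·1 + 8·0 + 5·1 + 9·0 + 3·0 = 16
R: 1·1 + 7·4 + 8·3 + 5·4 + 9·2 + 3·4 = 103
T: 1·0 + 7·0 + 8·1 + 5·3 + 9·1 + 3·1 = 35
P: 1·3 + 7·2 + 8·4 + 5·0 + 9·3 + 3·3 = 85
Q: 1·2 + 7·3 + 8·2 + 5·2 + 9·4 + 3·2 = 91
R has the highest Borda score (103).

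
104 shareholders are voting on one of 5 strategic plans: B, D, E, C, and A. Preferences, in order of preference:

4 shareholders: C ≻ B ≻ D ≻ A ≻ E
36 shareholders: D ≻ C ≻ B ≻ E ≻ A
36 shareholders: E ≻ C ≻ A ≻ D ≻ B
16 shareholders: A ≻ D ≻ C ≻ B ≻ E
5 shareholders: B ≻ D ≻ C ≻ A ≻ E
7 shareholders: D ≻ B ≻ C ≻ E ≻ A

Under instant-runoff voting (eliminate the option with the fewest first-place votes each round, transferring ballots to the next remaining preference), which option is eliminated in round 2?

B

Round 1: B 5, D 43, E 36, C 4, A 16. Eliminate C.
Round 2: B 9, D 43, E 36, A 16. Eliminate B.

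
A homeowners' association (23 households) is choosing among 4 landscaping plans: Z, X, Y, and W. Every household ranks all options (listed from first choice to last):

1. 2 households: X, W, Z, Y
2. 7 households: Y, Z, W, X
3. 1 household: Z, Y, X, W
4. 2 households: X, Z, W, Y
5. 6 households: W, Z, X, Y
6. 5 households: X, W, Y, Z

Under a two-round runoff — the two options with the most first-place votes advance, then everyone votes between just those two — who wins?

Round 1 first-place votes: Z 1, X 9, Y 7, W 6.
X and Y advance.
Runoff: X is preferred to Y by 15 voters; Y by 8.
X wins the runoff.

X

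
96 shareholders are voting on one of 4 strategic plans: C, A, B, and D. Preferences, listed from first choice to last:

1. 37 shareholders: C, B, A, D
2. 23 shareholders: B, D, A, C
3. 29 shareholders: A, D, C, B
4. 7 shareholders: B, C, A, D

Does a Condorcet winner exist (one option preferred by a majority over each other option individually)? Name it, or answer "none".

none

Checking pairwise contests:
A beats C 52–44.
B beats A 67–29.
C beats B 66–30.
A beats D 73–23.
Every option loses at least one head-to-head, so there is no Condorcet winner.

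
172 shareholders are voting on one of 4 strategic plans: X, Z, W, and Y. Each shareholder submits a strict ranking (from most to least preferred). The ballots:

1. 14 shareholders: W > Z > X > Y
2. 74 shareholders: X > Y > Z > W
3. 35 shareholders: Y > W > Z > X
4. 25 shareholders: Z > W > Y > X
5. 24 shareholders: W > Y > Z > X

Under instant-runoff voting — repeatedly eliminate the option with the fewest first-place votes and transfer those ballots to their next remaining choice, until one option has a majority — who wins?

W

Round 1: X 74, Z 25, W 38, Y 35. Eliminate Z.
Round 2: X 74, W 63, Y 35. Eliminate Y.
Round 3: X 74, W 98. W has a majority.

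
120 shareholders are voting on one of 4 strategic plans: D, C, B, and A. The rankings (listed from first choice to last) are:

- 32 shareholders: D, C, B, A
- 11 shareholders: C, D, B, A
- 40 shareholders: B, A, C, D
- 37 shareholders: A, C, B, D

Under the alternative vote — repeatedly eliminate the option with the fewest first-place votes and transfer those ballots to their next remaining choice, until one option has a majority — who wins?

Round 1: D 32, C 11, B 40, A 37. Eliminate C.
Round 2: D 43, B 40, A 37. Eliminate A.
Round 3: D 43, B 77. B has a majority.

B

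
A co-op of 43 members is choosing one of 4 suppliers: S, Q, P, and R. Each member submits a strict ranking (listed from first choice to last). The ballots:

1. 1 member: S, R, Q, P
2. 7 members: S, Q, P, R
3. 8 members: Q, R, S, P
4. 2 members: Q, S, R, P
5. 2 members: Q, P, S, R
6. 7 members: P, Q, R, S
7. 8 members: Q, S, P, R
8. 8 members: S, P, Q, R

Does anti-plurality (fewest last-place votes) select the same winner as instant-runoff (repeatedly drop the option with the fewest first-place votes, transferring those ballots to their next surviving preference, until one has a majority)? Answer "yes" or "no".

Anti-plurality — last-place votes: S 7, Q 0, P 11, R 25. Winner: Q.
Instant-runoff — R1 S 16, Q 20, P 7, R 0 (R out); R2 S 16, Q 20, P 7 (P out); R3 S 16, Q 27 (Q winner). Winner: Q.
The two methods agree.

yes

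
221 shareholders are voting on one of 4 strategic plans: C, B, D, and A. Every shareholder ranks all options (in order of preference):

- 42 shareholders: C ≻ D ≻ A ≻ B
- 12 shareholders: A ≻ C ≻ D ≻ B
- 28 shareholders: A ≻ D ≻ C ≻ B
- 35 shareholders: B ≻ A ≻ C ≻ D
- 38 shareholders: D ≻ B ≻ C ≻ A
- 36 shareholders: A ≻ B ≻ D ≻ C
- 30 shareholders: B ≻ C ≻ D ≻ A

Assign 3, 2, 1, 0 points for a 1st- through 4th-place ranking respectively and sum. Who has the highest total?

C: 42·3 + 12·2 + 28·1 + 35·1 + 38·1 + 36·0 + 30·2 = 311
B: 42·0 + 12·0 + 28·0 + 35·3 + 38·2 + 36·2 + 30·3 = 343
D: 42·2 + 12·1 + 28·2 + 35·0 + 38·3 + 36·1 + 30·1 = 332
A: 42·1 + 12·3 + 28·3 + 35·2 + 38·0 + 36·3 + 30·0 = 340
B has the highest Borda score (343).

B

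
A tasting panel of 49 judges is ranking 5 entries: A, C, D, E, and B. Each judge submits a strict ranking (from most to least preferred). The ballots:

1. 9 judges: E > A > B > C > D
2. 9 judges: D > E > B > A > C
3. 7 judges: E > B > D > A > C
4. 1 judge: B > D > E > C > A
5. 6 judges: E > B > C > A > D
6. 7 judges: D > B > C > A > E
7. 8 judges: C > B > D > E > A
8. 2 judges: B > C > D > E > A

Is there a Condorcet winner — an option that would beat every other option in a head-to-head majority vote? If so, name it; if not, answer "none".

Checking pairwise contests:
D beats A 34–15.
A beats C 25–24.
C beats D 25–24.
D beats E 27–22.
E beats B 31–18.
Every option loses at least one head-to-head, so there is no Condorcet winner.

none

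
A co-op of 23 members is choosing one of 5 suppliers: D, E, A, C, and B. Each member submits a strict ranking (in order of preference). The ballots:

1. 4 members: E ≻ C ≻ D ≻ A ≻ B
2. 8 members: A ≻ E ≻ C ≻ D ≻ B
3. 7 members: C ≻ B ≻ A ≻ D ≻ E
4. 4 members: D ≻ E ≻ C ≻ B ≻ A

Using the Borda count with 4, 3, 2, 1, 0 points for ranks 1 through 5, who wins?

C

D: 4·2 + 8·1 + 7·1 + 4·4 = 39
E: 4·4 + 8·3 + 7·0 + 4·3 = 52
A: 4·1 + 8·4 + 7·2 + 4·0 = 50
C: 4·3 + 8·2 + 7·4 + 4·2 = 64
B: 4·0 + 8·0 + 7·3 + 4·1 = 25
C has the highest Borda score (64).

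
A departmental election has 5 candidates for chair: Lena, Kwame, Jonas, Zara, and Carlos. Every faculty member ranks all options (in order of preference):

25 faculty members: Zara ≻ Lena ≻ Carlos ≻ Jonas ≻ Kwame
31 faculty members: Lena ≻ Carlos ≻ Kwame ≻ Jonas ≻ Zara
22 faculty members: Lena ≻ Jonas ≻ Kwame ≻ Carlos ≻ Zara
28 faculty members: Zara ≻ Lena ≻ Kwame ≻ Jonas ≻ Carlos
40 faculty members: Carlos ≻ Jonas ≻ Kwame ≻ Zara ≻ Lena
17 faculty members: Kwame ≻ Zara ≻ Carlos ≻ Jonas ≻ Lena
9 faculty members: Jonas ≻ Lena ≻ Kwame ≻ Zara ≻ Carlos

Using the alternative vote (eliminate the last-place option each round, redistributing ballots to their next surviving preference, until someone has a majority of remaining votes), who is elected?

Zara

Round 1: Lena 53, Kwame 17, Jonas 9, Zara 53, Carlos 40. Eliminate Jonas.
Round 2: Lena 62, Kwame 17, Zara 53, Carlos 40. Eliminate Kwame.
Round 3: Lena 62, Zara 70, Carlos 40. Eliminate Carlos.
Round 4: Lena 62, Zara 110. Zara has a majority.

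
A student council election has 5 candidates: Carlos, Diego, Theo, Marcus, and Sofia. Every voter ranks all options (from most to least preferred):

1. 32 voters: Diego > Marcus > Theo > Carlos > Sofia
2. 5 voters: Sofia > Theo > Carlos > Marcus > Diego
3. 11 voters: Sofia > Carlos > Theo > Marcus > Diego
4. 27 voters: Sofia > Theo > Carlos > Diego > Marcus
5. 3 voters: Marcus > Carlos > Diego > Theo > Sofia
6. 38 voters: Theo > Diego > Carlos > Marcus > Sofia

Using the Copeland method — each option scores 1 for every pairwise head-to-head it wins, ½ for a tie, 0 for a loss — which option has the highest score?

Carlos: beats Marcus and Sofia; loses to Diego and Theo → score 2.
Diego: beats Carlos, Marcus, and Sofia; loses to Theo → score 3.
Theo: beats Carlos, Diego, Marcus, and Sofia → score 4.
Marcus: beats Sofia; loses to Carlos, Diego, and Theo → score 1.
Sofia: loses to Carlos, Diego, Theo, and Marcus → score 0.
Theo has the best pairwise record.

Theo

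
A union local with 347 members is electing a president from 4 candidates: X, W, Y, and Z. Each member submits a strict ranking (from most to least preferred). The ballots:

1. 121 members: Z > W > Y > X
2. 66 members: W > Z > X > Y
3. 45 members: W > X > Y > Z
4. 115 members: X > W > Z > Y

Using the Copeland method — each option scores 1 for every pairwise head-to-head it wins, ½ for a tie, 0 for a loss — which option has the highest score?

X: beats Y; loses to W and Z → score 1.
W: beats X, Y, and Z → score 3.
Y: loses to X, W, and Z → score 0.
Z: beats X and Y; loses to W → score 2.
W has the best pairwise record.

W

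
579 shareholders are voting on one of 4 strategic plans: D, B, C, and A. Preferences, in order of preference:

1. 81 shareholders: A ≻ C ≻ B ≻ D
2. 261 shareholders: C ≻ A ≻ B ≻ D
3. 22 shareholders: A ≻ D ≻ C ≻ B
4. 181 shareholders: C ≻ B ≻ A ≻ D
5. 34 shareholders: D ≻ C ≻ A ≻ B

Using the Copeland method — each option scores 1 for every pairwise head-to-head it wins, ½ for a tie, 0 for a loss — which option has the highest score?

C

D: loses to B, C, and A → score 0.
B: beats D; loses to C and A → score 1.
C: beats D, B, and A → score 3.
A: beats D and B; loses to C → score 2.
C has the best pairwise record.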